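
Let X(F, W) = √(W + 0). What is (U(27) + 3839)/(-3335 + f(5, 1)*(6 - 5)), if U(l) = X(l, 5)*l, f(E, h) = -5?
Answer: -3839/3340 - 27*√5/3340 ≈ -1.1675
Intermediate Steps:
X(F, W) = √W
U(l) = l*√5 (U(l) = √5*l = l*√5)
(U(27) + 3839)/(-3335 + f(5, 1)*(6 - 5)) = (27*√5 + 3839)/(-3335 - 5*(6 - 5)) = (3839 + 27*√5)/(-3335 - 5*1) = (3839 + 27*√5)/(-3335 - 5) = (3839 + 27*√5)/(-3340) = (3839 + 27*√5)*(-1/3340) = -3839/3340 - 27*√5/3340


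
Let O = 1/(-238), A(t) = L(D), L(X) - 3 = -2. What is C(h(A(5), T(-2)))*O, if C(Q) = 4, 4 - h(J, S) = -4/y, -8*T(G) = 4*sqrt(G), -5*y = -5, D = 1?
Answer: -2/119 ≈ -0.016807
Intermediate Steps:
y = 1 (y = -1/5*(-5) = 1)
L(X) = 1 (L(X) = 3 - 2 = 1)
A(t) = 1
T(G) = -sqrt(G)/2
h(J, S) = 8 (h(J, S) = 4 - (-4)/1 = 4 - (-4) = 4 - 1*(-4) = 4 + 4 = 8)
O = -1/238 ≈ -0.0042017
C(h(A(5), T(-2)))*O = 4*(-1/238) = -2/119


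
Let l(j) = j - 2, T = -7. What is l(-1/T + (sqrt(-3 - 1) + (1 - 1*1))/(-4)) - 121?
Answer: -860/7 - I/2 ≈ -122.86 - 0.5*I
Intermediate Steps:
l(j) = -2 + j
l(-1/T + (sqrt(-3 - 1) + (1 - 1*1))/(-4)) - 121 = (-2 + (-1/(-7) + (sqrt(-3 - 1) + (1 - 1*1))/(-4))) - 121 = (-2 + (-1*(-1/7) + (sqrt(-4) + (1 - 1))*(-1/4))) - 121 = (-2 + (1/7 + (2*I + 0)*(-1/4))) - 121 = (-2 + (1/7 + (2*I)*(-1/4))) - 121 = (-2 + (1/7 - I/2)) - 121 = (-13/7 - I/2) - 121 = -860/7 - I/2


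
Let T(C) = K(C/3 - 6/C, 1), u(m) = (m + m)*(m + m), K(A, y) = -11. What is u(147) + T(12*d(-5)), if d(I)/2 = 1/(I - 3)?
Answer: 86425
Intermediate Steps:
u(m) = 4*m² (u(m) = (2*m)*(2*m) = 4*m²)
d(I) = 2/(-3 + I) (d(I) = 2/(I - 3) = 2/(-3 + I))
T(C) = -11
u(147) + T(12*d(-5)) = 4*147² - 11 = 4*21609 - 11 = 86436 - 11 = 86425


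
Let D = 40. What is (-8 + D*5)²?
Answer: 36864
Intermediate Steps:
(-8 + D*5)² = (-8 + 40*5)² = (-8 + 200)² = 192² = 36864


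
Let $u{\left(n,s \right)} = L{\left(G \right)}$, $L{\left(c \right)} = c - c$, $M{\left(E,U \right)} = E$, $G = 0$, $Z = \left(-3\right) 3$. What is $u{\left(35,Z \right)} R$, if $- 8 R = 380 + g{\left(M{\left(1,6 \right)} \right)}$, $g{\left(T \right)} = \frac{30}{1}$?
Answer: $0$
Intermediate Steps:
$Z = -9$
$L{\left(c \right)} = 0$
$g{\left(T \right)} = 30$ ($g{\left(T \right)} = 30 \cdot 1 = 30$)
$u{\left(n,s \right)} = 0$
$R = - \frac{205}{4}$ ($R = - \frac{380 + 30}{8} = \left(- \frac{1}{8}\right) 410 = - \frac{205}{4} \approx -51.25$)
$u{\left(35,Z \right)} R = 0 \left(- \frac{205}{4}\right) = 0$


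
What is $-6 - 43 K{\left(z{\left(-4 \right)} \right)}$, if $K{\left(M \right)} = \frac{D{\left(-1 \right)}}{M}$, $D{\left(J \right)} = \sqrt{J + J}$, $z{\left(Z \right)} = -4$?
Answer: $-6 + \frac{43 i \sqrt{2}}{4} \approx -6.0 + 15.203 i$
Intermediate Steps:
$D{\left(J \right)} = \sqrt{2} \sqrt{J}$ ($D{\left(J \right)} = \sqrt{2 J} = \sqrt{2} \sqrt{J}$)
$K{\left(M \right)} = \frac{i \sqrt{2}}{M}$ ($K{\left(M \right)} = \frac{\sqrt{2} \sqrt{-1}}{M} = \frac{\sqrt{2} i}{M} = \frac{i \sqrt{2}}{M}$)
$-6 - 43 K{\left(z{\left(-4 \right)} \right)} = -6 - 43 \frac{i \sqrt{2}}{-4} = -6 - 43 i \sqrt{2} \left(- \frac{1}{4}\right) = -6 - 43 \left(- \frac{i \sqrt{2}}{4}\right) = -6 + \frac{43 i \sqrt{2}}{4}$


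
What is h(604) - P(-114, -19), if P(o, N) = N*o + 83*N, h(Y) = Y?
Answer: 15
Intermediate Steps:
P(o, N) = 83*N + N*o
h(604) - P(-114, -19) = 604 - (-19)*(83 - 114) = 604 - (-19)*(-31) = 604 - 1*589 = 604 - 589 = 15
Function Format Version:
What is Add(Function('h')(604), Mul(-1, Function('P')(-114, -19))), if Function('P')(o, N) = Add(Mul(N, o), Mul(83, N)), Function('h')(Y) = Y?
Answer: 15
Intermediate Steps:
Function('P')(o, N) = Add(Mul(83, N), Mul(N, o))
Add(Function('h')(604), Mul(-1, Function('P')(-114, -19))) = Add(604, Mul(-1, Mul(-19, Add(83, -114)))) = Add(604, Mul(-1, Mul(-19, -31))) = Add(604, Mul(-1, 589)) = Add(604, -589) = 15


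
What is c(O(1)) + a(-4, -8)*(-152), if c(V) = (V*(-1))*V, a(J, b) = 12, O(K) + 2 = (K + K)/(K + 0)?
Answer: -1824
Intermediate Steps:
O(K) = 0 (O(K) = -2 + (K + K)/(K + 0) = -2 + (2*K)/K = -2 + 2 = 0)
c(V) = -V**2 (c(V) = (-V)*V = -V**2)
c(O(1)) + a(-4, -8)*(-152) = -1*0**2 + 12*(-152) = -1*0 - 1824 = 0 - 1824 = -1824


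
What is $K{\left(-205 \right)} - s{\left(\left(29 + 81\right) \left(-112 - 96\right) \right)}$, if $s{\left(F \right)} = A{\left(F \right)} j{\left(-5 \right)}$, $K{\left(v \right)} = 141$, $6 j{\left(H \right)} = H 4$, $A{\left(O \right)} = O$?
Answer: $- \frac{228377}{3} \approx -76126.0$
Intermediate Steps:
$j{\left(H \right)} = \frac{2 H}{3}$ ($j{\left(H \right)} = \frac{H 4}{6} = \frac{4 H}{6} = \frac{2 H}{3}$)
$s{\left(F \right)} = - \frac{10 F}{3}$ ($s{\left(F \right)} = F \frac{2}{3} \left(-5\right) = F \left(- \frac{10}{3}\right) = - \frac{10 F}{3}$)
$K{\left(-205 \right)} - s{\left(\left(29 + 81\right) \left(-112 - 96\right) \right)} = 141 - - \frac{10 \left(29 + 81\right) \left(-112 - 96\right)}{3} = 141 - - \frac{10 \cdot 110 \left(-208\right)}{3} = 141 - \left(- \frac{10}{3}\right) \left(-22880\right) = 141 - \frac{228800}{3} = - \frac{228377}{3}$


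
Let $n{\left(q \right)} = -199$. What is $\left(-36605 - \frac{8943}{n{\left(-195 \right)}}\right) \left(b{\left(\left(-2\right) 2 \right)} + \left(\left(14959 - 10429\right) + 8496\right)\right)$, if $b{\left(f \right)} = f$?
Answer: $- \frac{94740935944}{199} \approx -4.7609 \cdot 10^{8}$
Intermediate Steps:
$\left(-36605 - \frac{8943}{n{\left(-195 \right)}}\right) \left(b{\left(\left(-2\right) 2 \right)} + \left(\left(14959 - 10429\right) + 8496\right)\right) = \left(-36605 - \frac{8943}{-199}\right) \left(\left(-2\right) 2 + \left(\left(14959 - 10429\right) + 8496\right)\right) = \left(-36605 - - \frac{8943}{199}\right) \left(-4 + \left(4530 + 8496\right)\right) = \left(-36605 + \frac{8943}{199}\right) \left(-4 + 13026\right) = \left(- \frac{7275452}{199}\right) 13022 = - \frac{94740935944}{199}$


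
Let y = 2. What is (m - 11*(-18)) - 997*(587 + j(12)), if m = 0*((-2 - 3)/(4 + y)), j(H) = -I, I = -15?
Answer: -599996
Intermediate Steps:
j(H) = 15 (j(H) = -1*(-15) = 15)
m = 0 (m = 0*((-2 - 3)/(4 + 2)) = 0*(-5/6) = 0*(-5*⅙) = 0*(-⅚) = 0)
(m - 11*(-18)) - 997*(587 + j(12)) = (0 - 11*(-18)) - 997*(587 + 15) = (0 + 198) - 997*602 = 198 - 600194 = -599996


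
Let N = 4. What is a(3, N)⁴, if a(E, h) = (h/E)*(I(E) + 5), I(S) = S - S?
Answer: 160000/81 ≈ 1975.3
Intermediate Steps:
I(S) = 0
a(E, h) = 5*h/E (a(E, h) = (h/E)*(0 + 5) = (h/E)*5 = 5*h/E)
a(3, N)⁴ = (5*4/3)⁴ = (5*4*(⅓))⁴ = (20/3)⁴ = 160000/81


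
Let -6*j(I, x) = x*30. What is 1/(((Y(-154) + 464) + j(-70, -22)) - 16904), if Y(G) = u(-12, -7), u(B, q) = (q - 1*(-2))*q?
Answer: -1/16295 ≈ -6.1369e-5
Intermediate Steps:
u(B, q) = q*(2 + q) (u(B, q) = (q + 2)*q = (2 + q)*q = q*(2 + q))
j(I, x) = -5*x (j(I, x) = -x*30/6 = -5*x)
Y(G) = 35 (Y(G) = -7*(2 - 7) = -7*(-5) = 35)
1/(((Y(-154) + 464) + j(-70, -22)) - 16904) = 1/(((35 + 464) - 5*(-22)) - 16904) = 1/((499 + 110) - 16904) = 1/(609 - 16904) = 1/(-16295) = -1/16295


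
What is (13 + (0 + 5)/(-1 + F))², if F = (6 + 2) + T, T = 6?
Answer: 30276/169 ≈ 179.15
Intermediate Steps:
F = 14 (F = (6 + 2) + 6 = 8 + 6 = 14)
(13 + (0 + 5)/(-1 + F))² = (13 + (0 + 5)/(-1 + 14))² = (13 + 5/13)² = (174/13)² = 30276/169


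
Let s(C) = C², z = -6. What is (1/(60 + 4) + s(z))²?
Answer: 5313025/4096 ≈ 1297.1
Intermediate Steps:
(1/(60 + 4) + s(z))² = (1/(60 + 4) + (-6)²)² = (1/64 + 36)² = (2305/64)² = 5313025/4096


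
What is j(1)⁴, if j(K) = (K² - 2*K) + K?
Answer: 0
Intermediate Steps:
j(K) = K² - K
j(1)⁴ = (1*(-1 + 1))⁴ = (1*0)⁴ = 0⁴ = 0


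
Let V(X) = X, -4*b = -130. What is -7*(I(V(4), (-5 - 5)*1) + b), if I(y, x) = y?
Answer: -511/2 ≈ -255.50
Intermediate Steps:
b = 65/2 (b = -¼*(-130) = 65/2 ≈ 32.500)
-7*(I(V(4), (-5 - 5)*1) + b) = -7*(4 + 65/2) = -7*73/2 = -511/2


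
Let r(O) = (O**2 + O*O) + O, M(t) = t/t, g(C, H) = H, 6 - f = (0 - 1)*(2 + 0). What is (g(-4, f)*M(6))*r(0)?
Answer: 0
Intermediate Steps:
f = 8 (f = 6 - (0 - 1)*(2 + 0) = 6 - (-1)*2 = 6 - 1*(-2) = 6 + 2 = 8)
M(t) = 1
r(O) = O + 2*O**2 (r(O) = (O**2 + O**2) + O = 2*O**2 + O = O + 2*O**2)
(g(-4, f)*M(6))*r(0) = (8*1)*(0*(1 + 2*0)) = 8*(0*(1 + 0)) = 8*(0*1) = 8*0 = 0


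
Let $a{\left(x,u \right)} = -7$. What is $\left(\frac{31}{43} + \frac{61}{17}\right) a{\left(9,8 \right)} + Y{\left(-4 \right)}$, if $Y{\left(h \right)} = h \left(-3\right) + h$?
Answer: $- \frac{16202}{731} \approx -22.164$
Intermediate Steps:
$Y{\left(h \right)} = - 2 h$ ($Y{\left(h \right)} = - 3 h + h = - 2 h$)
$\left(\frac{31}{43} + \frac{61}{17}\right) a{\left(9,8 \right)} + Y{\left(-4 \right)} = \left(\frac{31}{43} + \frac{61}{17}\right) \left(-7\right) - -8 = \left(31 \cdot \frac{1}{43} + 61 \cdot \frac{1}{17}\right) \left(-7\right) + 8 = \left(\frac{31}{43} + \frac{61}{17}\right) \left(-7\right) + 8 = \frac{3150}{731} \left(-7\right) + 8 = - \frac{22050}{731} + 8 = - \frac{16202}{731}$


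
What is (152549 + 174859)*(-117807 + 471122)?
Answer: 115678157520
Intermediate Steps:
(152549 + 174859)*(-117807 + 471122) = 327408*353315 = 115678157520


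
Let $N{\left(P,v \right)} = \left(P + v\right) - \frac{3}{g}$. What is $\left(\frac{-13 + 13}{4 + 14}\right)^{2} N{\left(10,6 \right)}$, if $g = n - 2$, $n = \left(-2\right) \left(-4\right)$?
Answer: $0$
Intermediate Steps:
$n = 8$
$g = 6$ ($g = 8 - 2 = 6$)
$N{\left(P,v \right)} = - \frac{1}{2} + P + v$ ($N{\left(P,v \right)} = \left(P + v\right) - \frac{3}{6} = \left(P + v\right) - \frac{1}{2} = - \frac{1}{2} + P + v$)
$\left(\frac{-13 + 13}{4 + 14}\right)^{2} N{\left(10,6 \right)} = \left(\frac{-13 + 13}{4 + 14}\right)^{2} \left(- \frac{1}{2} + 10 + 6\right) = \left(\frac{0}{18}\right)^{2} \cdot \frac{31}{2} = \left(0 \cdot \frac{1}{18}\right)^{2} \cdot \frac{31}{2} = 0^{2} \cdot \frac{31}{2} = 0 \cdot \frac{31}{2} = 0$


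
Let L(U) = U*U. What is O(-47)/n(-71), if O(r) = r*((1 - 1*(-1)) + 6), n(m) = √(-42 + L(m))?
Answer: -376*√4999/4999 ≈ -5.3180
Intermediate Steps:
L(U) = U²
n(m) = √(-42 + m²)
O(r) = 8*r (O(r) = r*((1 + 1) + 6) = r*(2 + 6) = r*8 = 8*r)
O(-47)/n(-71) = (8*(-47))/(√(-42 + (-71)²)) = -376/√(-42 + 5041) = -376*√4999/4999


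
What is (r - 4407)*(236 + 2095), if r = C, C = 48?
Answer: -10160829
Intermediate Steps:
r = 48
(r - 4407)*(236 + 2095) = (48 - 4407)*(236 + 2095) = -4359*2331 = -10160829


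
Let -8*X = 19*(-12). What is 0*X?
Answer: 0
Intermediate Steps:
X = 57/2 (X = -19*(-12)/8 = -1/8*(-228) = 57/2 ≈ 28.500)
0*X = 0*(57/2) = 0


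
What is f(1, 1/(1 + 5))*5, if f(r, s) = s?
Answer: ⅚ ≈ 0.83333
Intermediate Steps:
f(1, 1/(1 + 5))*5 = 5/(1 + 5) = 5/6 = (⅙)*5 = ⅚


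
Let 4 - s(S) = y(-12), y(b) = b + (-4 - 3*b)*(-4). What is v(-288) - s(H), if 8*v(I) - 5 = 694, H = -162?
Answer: -453/8 ≈ -56.625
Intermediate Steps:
v(I) = 699/8 (v(I) = 5/8 + (1/8)*694 = 5/8 + 347/4 = 699/8)
y(b) = 16 + 13*b (y(b) = b + (16 + 12*b) = 16 + 13*b)
s(S) = 144 (s(S) = 4 - (16 + 13*(-12)) = 4 - (16 - 156) = 4 - 1*(-140) = 4 + 140 = 144)
v(-288) - s(H) = 699/8 - 1*144 = 699/8 - 144 = -453/8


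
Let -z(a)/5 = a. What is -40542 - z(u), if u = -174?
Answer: -41412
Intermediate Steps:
z(a) = -5*a
-40542 - z(u) = -40542 - (-5)*(-174) = -40542 - 1*870 = -40542 - 870 = -41412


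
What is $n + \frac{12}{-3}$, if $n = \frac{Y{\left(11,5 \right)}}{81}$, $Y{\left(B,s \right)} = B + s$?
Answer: $- \frac{308}{81} \approx -3.8025$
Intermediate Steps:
$n = \frac{16}{81}$ ($n = \frac{11 + 5}{81} = 16 \cdot \frac{1}{81} = \frac{16}{81} \approx 0.19753$)
$n + \frac{12}{-3} = \frac{16}{81} + \frac{12}{-3} = \frac{16}{81} + 12 \left(- \frac{1}{3}\right) = \frac{16}{81} - 4 = - \frac{308}{81}$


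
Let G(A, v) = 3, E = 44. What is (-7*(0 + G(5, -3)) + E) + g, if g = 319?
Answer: 342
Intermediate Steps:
(-7*(0 + G(5, -3)) + E) + g = (-7*(0 + 3) + 44) + 319 = (-7*3 + 44) + 319 = (-21 + 44) + 319 = 23 + 319 = 342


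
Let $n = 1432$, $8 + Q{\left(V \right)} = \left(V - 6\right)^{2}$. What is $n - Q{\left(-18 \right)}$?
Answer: $864$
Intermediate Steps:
$Q{\left(V \right)} = -8 + \left(-6 + V\right)^{2}$ ($Q{\left(V \right)} = -8 + \left(V - 6\right)^{2} = -8 + \left(-6 + V\right)^{2}$)
$n - Q{\left(-18 \right)} = 1432 - \left(-8 + \left(-6 - 18\right)^{2}\right) = 1432 - \left(-8 + \left(-24\right)^{2}\right) = 1432 - \left(-8 + 576\right) = 1432 - 568 = 864$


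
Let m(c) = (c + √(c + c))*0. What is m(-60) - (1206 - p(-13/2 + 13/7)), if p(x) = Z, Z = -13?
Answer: -1219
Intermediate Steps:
p(x) = -13
m(c) = 0 (m(c) = (c + √(2*c))*0 = (c + √2*√c)*0 = 0)
m(-60) - (1206 - p(-13/2 + 13/7)) = 0 - (1206 - 1*(-13)) = 0 - (1206 + 13) = 0 - 1*1219 = 0 - 1219 = -1219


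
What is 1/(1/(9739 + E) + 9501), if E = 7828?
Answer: 17567/166904068 ≈ 0.00010525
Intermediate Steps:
1/(1/(9739 + E) + 9501) = 1/(1/(9739 + 7828) + 9501) = 1/(1/17567 + 9501) = 1/(166904068/17567) = 17567/166904068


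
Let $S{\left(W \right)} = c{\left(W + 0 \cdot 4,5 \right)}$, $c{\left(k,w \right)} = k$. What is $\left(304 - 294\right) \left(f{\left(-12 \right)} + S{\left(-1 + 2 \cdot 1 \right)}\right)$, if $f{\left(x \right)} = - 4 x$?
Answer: $490$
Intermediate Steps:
$S{\left(W \right)} = W$ ($S{\left(W \right)} = W + 0 \cdot 4 = W + 0 = W$)
$\left(304 - 294\right) \left(f{\left(-12 \right)} + S{\left(-1 + 2 \cdot 1 \right)}\right) = \left(304 - 294\right) \left(\left(-4\right) \left(-12\right) + \left(-1 + 2 \cdot 1\right)\right) = 10 \left(48 + \left(-1 + 2\right)\right) = 10 \left(48 + 1\right) = 10 \cdot 49 = 490$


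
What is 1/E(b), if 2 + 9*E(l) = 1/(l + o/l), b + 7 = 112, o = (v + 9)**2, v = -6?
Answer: -33102/7321 ≈ -4.5215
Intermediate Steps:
o = 9 (o = (-6 + 9)**2 = 3**2 = 9)
b = 105 (b = -7 + 112 = 105)
E(l) = -2/9 + 1/(9*(l + 9/l))
1/E(b) = 1/((-18 + 105 - 2*105**2)/(9*(9 + 105**2))) = 1/((-18 + 105 - 2*11025)/(9*(9 + 11025))) = 1/((1/9)*(-18 + 105 - 22050)/11034) = 1/((1/9)*(1/11034)*(-21963)) = 1/(-7321/33102) = -33102/7321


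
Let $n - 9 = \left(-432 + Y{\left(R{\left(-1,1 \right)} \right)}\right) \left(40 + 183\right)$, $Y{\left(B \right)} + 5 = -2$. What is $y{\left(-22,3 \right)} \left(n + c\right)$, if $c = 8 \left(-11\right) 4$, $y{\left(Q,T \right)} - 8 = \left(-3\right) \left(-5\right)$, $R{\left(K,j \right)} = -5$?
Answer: $-2259520$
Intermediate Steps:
$Y{\left(B \right)} = -7$ ($Y{\left(B \right)} = -5 - 2 = -7$)
$y{\left(Q,T \right)} = 23$ ($y{\left(Q,T \right)} = 8 - -15 = 8 + 15 = 23$)
$c = -352$ ($c = \left(-88\right) 4 = -352$)
$n = -97888$ ($n = 9 + \left(-432 - 7\right) \left(40 + 183\right) = 9 - 97897 = -97888$)
$y{\left(-22,3 \right)} \left(n + c\right) = 23 \left(-97888 - 352\right) = 23 \left(-98240\right) = -2259520$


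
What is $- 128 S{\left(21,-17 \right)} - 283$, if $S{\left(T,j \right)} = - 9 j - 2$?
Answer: $-19611$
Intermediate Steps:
$S{\left(T,j \right)} = -2 - 9 j$
$- 128 S{\left(21,-17 \right)} - 283 = - 128 \left(-2 - -153\right) - 283 = - 128 \left(-2 + 153\right) - 283 = \left(-128\right) 151 - 283 = -19328 - 283 = -19611$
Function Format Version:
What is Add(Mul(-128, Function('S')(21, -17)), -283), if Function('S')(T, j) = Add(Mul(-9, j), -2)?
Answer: -19611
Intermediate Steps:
Function('S')(T, j) = Add(-2, Mul(-9, j))
Add(Mul(-128, Function('S')(21, -17)), -283) = Add(Mul(-128, Add(-2, Mul(-9, -17))), -283) = Add(Mul(-128, Add(-2, 153)), -283) = Add(Mul(-128, 151), -283) = Add(-19328, -283) = -19611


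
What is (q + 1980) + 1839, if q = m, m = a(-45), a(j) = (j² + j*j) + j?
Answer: 7824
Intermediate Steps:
a(j) = j + 2*j² (a(j) = (j² + j²) + j = 2*j² + j = j + 2*j²)
m = 4005 (m = -45*(1 + 2*(-45)) = -45*(1 - 90) = -45*(-89) = 4005)
q = 4005
(q + 1980) + 1839 = (4005 + 1980) + 1839 = 5985 + 1839 = 7824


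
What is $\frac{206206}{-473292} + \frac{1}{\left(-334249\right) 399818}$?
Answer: $- \frac{3444639440362723}{7906269895057143} \approx -0.43568$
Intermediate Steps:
$\frac{206206}{-473292} + \frac{1}{\left(-334249\right) 399818} = 206206 \left(- \frac{1}{473292}\right) - \frac{1}{133638766682} = - \frac{103103}{236646} - \frac{1}{133638766682} = - \frac{3444639440362723}{7906269895057143}$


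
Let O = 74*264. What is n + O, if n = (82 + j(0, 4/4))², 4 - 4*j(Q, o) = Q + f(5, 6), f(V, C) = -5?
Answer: 426145/16 ≈ 26634.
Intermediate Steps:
j(Q, o) = 9/4 - Q/4 (j(Q, o) = 1 - (Q - 5)/4 = 1 - (-5 + Q)/4 = 1 + (5/4 - Q/4) = 9/4 - Q/4)
O = 19536
n = 113569/16 (n = (82 + (9/4 - ¼*0))² = (82 + (9/4 + 0))² = (82 + 9/4)² = (337/4)² = 113569/16 ≈ 7098.1)
n + O = 113569/16 + 19536 = 426145/16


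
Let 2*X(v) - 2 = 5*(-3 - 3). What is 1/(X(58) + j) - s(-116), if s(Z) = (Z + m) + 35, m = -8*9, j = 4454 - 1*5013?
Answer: 87668/573 ≈ 153.00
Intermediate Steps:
j = -559 (j = 4454 - 5013 = -559)
m = -72
X(v) = -14 (X(v) = 1 + (5*(-3 - 3))/2 = 1 + (5*(-6))/2 = 1 + (½)*(-30) = 1 - 15 = -14)
s(Z) = -37 + Z (s(Z) = (Z - 72) + 35 = (-72 + Z) + 35 = -37 + Z)
1/(X(58) + j) - s(-116) = 1/(-14 - 559) - (-37 - 116) = 1/(-573) - 1*(-153) = -1/573 + 153 = 87668/573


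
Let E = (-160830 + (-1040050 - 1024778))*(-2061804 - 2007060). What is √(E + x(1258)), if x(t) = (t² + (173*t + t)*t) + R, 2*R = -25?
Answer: √36224706644798/2 ≈ 3.0093e+6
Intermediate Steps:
R = -25/2 (R = (½)*(-25) = -25/2 ≈ -12.500)
x(t) = -25/2 + 175*t² (x(t) = (t² + (173*t + t)*t) - 25/2 = (t² + (174*t)*t) - 25/2 = (t² + 174*t²) - 25/2 = 175*t² - 25/2 = -25/2 + 175*t²)
E = 9055899712512 (E = (-160830 - 2064828)*(-4068864) = -2225658*(-4068864) = 9055899712512)
√(E + x(1258)) = √(9055899712512 + (-25/2 + 175*1258²)) = √(9055899712512 + (-25/2 + 175*1582564)) = √(9055899712512 + (-25/2 + 276948700)) = √(9055899712512 + 553897375/2) = √(18112353322399/2) = √36224706644798/2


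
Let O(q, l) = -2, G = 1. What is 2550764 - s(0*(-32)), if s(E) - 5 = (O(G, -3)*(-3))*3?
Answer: 2550741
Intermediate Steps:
s(E) = 23 (s(E) = 5 - 2*(-3)*3 = 5 + 6*3 = 5 + 18 = 23)
2550764 - s(0*(-32)) = 2550764 - 1*23 = 2550764 - 23 = 2550741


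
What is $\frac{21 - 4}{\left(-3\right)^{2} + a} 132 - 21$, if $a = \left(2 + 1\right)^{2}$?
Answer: $\frac{311}{3} \approx 103.67$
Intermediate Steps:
$a = 9$ ($a = 3^{2} = 9$)
$\frac{21 - 4}{\left(-3\right)^{2} + a} 132 - 21 = \frac{21 - 4}{\left(-3\right)^{2} + 9} \cdot 132 - 21 = \frac{17}{9 + 9} \cdot 132 - 21 = \frac{17}{18} \cdot 132 - 21 = \frac{374}{3} - 21 = \frac{311}{3}$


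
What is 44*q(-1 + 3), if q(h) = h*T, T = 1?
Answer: 88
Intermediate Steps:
q(h) = h (q(h) = h*1 = h)
44*q(-1 + 3) = 44*(-1 + 3) = 44*2 = 88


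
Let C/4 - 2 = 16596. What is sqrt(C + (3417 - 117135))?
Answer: I*sqrt(47326) ≈ 217.55*I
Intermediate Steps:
C = 66392 (C = 8 + 4*16596 = 8 + 66384 = 66392)
sqrt(C + (3417 - 117135)) = sqrt(66392 + (3417 - 117135)) = sqrt(66392 - 113718) = sqrt(-47326) = I*sqrt(47326)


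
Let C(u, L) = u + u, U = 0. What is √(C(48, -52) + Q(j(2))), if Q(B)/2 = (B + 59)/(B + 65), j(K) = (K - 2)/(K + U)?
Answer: 17*√1430/65 ≈ 9.8902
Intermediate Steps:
C(u, L) = 2*u
j(K) = (-2 + K)/K (j(K) = (K - 2)/(K + 0) = (-2 + K)/K)
Q(B) = 2*(59 + B)/(65 + B) (Q(B) = 2*((B + 59)/(B + 65)) = 2*((59 + B)/(65 + B)) = 2*(59 + B)/(65 + B))
√(C(48, -52) + Q(j(2))) = √(2*48 + 2*(59 + (-2 + 2)/2)/(65 + (-2 + 2)/2)) = √(96 + 2*(59 + (½)*0)/(65 + (½)*0)) = √(96 + 2*(59 + 0)/(65 + 0)) = √(96 + 2*59/65) = √(96 + 2*(1/65)*59) = √(96 + 118/65) = √(6358/65) = 17*√1430/65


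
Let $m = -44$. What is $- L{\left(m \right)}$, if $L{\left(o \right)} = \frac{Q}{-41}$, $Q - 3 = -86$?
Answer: $- \frac{83}{41} \approx -2.0244$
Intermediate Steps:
$Q = -83$ ($Q = 3 - 86 = -83$)
$L{\left(o \right)} = \frac{83}{41}$ ($L{\left(o \right)} = - \frac{83}{-41} = \left(-83\right) \left(- \frac{1}{41}\right) = \frac{83}{41}$)
$- L{\left(m \right)} = \left(-1\right) \frac{83}{41} = - \frac{83}{41}$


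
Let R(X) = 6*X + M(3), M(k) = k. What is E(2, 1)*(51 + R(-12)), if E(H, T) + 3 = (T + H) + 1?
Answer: -18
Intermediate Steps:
E(H, T) = -2 + H + T (E(H, T) = -3 + ((T + H) + 1) = -3 + ((H + T) + 1) = -3 + (1 + H + T) = -2 + H + T)
R(X) = 3 + 6*X (R(X) = 6*X + 3 = 3 + 6*X)
E(2, 1)*(51 + R(-12)) = (-2 + 2 + 1)*(51 + (3 + 6*(-12))) = 1*(51 + (3 - 72)) = 1*(51 - 69) = 1*(-18) = -18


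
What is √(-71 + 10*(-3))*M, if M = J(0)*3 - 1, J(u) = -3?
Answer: -10*I*√101 ≈ -100.5*I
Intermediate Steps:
M = -10 (M = -3*3 - 1 = -9 - 1 = -10)
√(-71 + 10*(-3))*M = √(-71 + 10*(-3))*(-10) = √(-71 - 30)*(-10) = √(-101)*(-10) = (I*√101)*(-10) = -10*I*√101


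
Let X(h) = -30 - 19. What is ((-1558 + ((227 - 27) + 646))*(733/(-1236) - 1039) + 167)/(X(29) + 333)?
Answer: 228770389/87756 ≈ 2606.9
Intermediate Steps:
X(h) = -49
((-1558 + ((227 - 27) + 646))*(733/(-1236) - 1039) + 167)/(X(29) + 333) = ((-1558 + ((227 - 27) + 646))*(733/(-1236) - 1039) + 167)/(-49 + 333) = ((-1558 + (200 + 646))*(733*(-1/1236) - 1039) + 167)/284 = ((-1558 + 846)*(-733/1236 - 1039) + 167)*(1/284) = (-712*(-1284937/1236) + 167)*(1/284) = (228718786/309 + 167)*(1/284) = (228770389/309)*(1/284) = 228770389/87756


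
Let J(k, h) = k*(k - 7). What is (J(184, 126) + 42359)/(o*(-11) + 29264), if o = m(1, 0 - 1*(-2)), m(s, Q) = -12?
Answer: 74927/29396 ≈ 2.5489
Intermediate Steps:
o = -12
J(k, h) = k*(-7 + k)
(J(184, 126) + 42359)/(o*(-11) + 29264) = (184*(-7 + 184) + 42359)/(-12*(-11) + 29264) = (184*177 + 42359)/(132 + 29264) = (32568 + 42359)/29396 = 74927*(1/29396) = 74927/29396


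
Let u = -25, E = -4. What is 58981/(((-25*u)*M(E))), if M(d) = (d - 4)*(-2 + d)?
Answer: 58981/30000 ≈ 1.9660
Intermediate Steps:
M(d) = (-4 + d)*(-2 + d)
58981/(((-25*u)*M(E))) = 58981/(((-25*(-25))*(8 + (-4)² - 6*(-4)))) = 58981/((625*(8 + 16 + 24))) = 58981/((625*48)) = 58981/30000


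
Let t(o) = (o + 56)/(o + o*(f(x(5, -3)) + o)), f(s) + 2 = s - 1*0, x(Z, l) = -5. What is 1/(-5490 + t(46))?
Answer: -920/5050749 ≈ -0.00018215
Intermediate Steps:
f(s) = -2 + s (f(s) = -2 + (s - 1*0) = -2 + (s + 0) = -2 + s)
t(o) = (56 + o)/(o + o*(-7 + o)) (t(o) = (o + 56)/(o + o*((-2 - 5) + o)) = (56 + o)/(o + o*(-7 + o)))
1/(-5490 + t(46)) = 1/(-5490 + (56 + 46)/(46*(-6 + 46))) = 1/(-5490 + (1/46)*102/40) = 1/(-5490 + (1/46)*(1/40)*102) = 1/(-5490 + 51/920) = 1/(-5050749/920) = -920/5050749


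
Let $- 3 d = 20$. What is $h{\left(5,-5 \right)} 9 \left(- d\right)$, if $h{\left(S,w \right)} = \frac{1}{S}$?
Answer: $12$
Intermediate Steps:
$d = - \frac{20}{3}$ ($d = \left(- \frac{1}{3}\right) 20 = - \frac{20}{3} \approx -6.6667$)
$h{\left(5,-5 \right)} 9 \left(- d\right) = \frac{1}{5} \cdot 9 \left(\left(-1\right) \left(- \frac{20}{3}\right)\right) = \frac{1}{5} \cdot 9 \cdot \frac{20}{3} = \frac{9}{5} \cdot \frac{20}{3} = 12$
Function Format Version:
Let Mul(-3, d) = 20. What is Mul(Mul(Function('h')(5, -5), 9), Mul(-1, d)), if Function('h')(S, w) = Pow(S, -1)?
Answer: 12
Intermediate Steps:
d = Rational(-20, 3) (d = Mul(Rational(-1, 3), 20) = Rational(-20, 3) ≈ -6.6667)
Mul(Mul(Function('h')(5, -5), 9), Mul(-1, d)) = Mul(Mul(Pow(5, -1), 9), Mul(-1, Rational(-20, 3))) = Mul(Mul(Rational(1, 5), 9), Rational(20, 3)) = Mul(Rational(9, 5), Rational(20, 3)) = 12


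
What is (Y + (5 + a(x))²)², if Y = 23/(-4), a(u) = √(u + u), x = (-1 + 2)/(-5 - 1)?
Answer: 46729/144 + 1135*I*√3/9 ≈ 324.51 + 218.43*I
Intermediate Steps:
x = -⅙ (x = 1/(-6) = 1*(-⅙) = -⅙ ≈ -0.16667)
a(u) = √2*√u (a(u) = √(2*u) = √2*√u)
Y = -23/4 (Y = 23*(-¼) = -23/4 ≈ -5.7500)
(Y + (5 + a(x))²)² = (-23/4 + (5 + √2*√(-⅙))²)² = (-23/4 + (5 + √2*(I*√6/6))²)² = (-23/4 + (5 + I*√3/3)²)²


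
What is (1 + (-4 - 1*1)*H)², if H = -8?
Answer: 1681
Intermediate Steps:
(1 + (-4 - 1*1)*H)² = (1 + (-4 - 1*1)*(-8))² = (1 + (-4 - 1)*(-8))² = (1 - 5*(-8))² = (1 + 40)² = 41² = 1681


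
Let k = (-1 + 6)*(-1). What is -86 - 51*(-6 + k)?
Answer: 475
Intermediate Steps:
k = -5 (k = 5*(-1) = -5)
-86 - 51*(-6 + k) = -86 - 51*(-6 - 5) = -86 - (-561) = -86 - 51*(-11) = -86 + 561 = 475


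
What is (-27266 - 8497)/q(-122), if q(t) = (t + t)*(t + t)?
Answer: -35763/59536 ≈ -0.60070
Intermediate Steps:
q(t) = 4*t**2 (q(t) = (2*t)*(2*t) = 4*t**2)
(-27266 - 8497)/q(-122) = (-27266 - 8497)/((4*(-122)**2)) = -35763/(4*14884) = -35763/59536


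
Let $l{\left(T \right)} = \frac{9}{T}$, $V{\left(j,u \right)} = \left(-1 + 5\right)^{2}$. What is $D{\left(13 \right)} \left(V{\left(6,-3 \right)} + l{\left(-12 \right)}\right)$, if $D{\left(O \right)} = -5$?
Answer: $- \frac{305}{4} \approx -76.25$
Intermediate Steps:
$V{\left(j,u \right)} = 16$ ($V{\left(j,u \right)} = 4^{2} = 16$)
$D{\left(13 \right)} \left(V{\left(6,-3 \right)} + l{\left(-12 \right)}\right) = - 5 \left(16 + \frac{9}{-12}\right) = - 5 \left(16 + 9 \left(- \frac{1}{12}\right)\right) = - 5 \left(16 - \frac{3}{4}\right) = \left(-5\right) \frac{61}{4} = - \frac{305}{4}$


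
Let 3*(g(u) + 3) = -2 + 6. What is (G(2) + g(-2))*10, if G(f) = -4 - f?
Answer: -230/3 ≈ -76.667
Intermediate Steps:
g(u) = -5/3 (g(u) = -3 + (-2 + 6)/3 = -3 + (1/3)*4 = -3 + 4/3 = -5/3)
(G(2) + g(-2))*10 = ((-4 - 1*2) - 5/3)*10 = ((-4 - 2) - 5/3)*10 = (-6 - 5/3)*10 = -23/3*10 = -230/3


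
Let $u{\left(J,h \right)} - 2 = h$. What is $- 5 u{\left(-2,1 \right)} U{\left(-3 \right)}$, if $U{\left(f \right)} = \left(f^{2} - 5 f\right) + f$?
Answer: $-315$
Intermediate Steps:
$u{\left(J,h \right)} = 2 + h$
$U{\left(f \right)} = f^{2} - 4 f$
$- 5 u{\left(-2,1 \right)} U{\left(-3 \right)} = - 5 \left(2 + 1\right) \left(- 3 \left(-4 - 3\right)\right) = \left(-5\right) 3 \left(\left(-3\right) \left(-7\right)\right) = \left(-15\right) 21 = -315$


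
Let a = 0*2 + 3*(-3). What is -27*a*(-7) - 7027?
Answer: -8728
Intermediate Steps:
a = -9 (a = 0 - 9 = -9)
-27*a*(-7) - 7027 = -27*(-9)*(-7) - 7027 = 243*(-7) - 7027 = -1701 - 7027 = -8728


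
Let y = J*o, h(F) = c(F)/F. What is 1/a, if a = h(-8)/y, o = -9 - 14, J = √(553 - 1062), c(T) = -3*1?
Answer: -184*I*√509/3 ≈ -1383.7*I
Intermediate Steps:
c(T) = -3
h(F) = -3/F
J = I*√509 (J = √(-509) = I*√509 ≈ 22.561*I)
o = -23
y = -23*I*√509 (y = (I*√509)*(-23) = -23*I*√509 ≈ -518.9*I)
a = 3*I*√509/93656 (a = (-3/(-8))/((-23*I*√509)) = (-3*(-⅛))*(I*√509/11707) = 3*(I*√509/11707)/8 = 3*I*√509/93656 ≈ 0.00072268*I)
1/a = 1/(3*I*√509/93656) = -184*I*√509/3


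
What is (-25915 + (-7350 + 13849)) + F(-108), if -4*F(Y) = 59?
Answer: -77723/4 ≈ -19431.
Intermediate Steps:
F(Y) = -59/4 (F(Y) = -1/4*59 = -59/4)
(-25915 + (-7350 + 13849)) + F(-108) = (-25915 + (-7350 + 13849)) - 59/4 = (-25915 + 6499) - 59/4 = -19416 - 59/4 = -77723/4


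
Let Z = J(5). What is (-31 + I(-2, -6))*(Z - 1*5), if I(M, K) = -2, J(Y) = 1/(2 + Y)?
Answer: 1122/7 ≈ 160.29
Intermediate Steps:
Z = 1/7 (Z = 1/(2 + 5) = 1/7 ≈ 0.14286)
(-31 + I(-2, -6))*(Z - 1*5) = (-31 - 2)*(1/7 - 1*5) = -33*(1/7 - 5) = -33*(-34/7) = 1122/7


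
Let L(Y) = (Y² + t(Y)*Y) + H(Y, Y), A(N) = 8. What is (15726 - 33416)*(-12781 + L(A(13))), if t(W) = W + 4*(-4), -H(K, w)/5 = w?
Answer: 226803490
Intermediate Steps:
H(K, w) = -5*w
t(W) = -16 + W (t(W) = W - 16 = -16 + W)
L(Y) = Y² - 5*Y + Y*(-16 + Y) (L(Y) = (Y² + (-16 + Y)*Y) - 5*Y = (Y² + Y*(-16 + Y)) - 5*Y = Y² - 5*Y + Y*(-16 + Y))
(15726 - 33416)*(-12781 + L(A(13))) = (15726 - 33416)*(-12781 + 8*(-21 + 2*8)) = -17690*(-12781 + 8*(-21 + 16)) = -17690*(-12781 + 8*(-5)) = -17690*(-12781 - 40) = -17690*(-12821) = 226803490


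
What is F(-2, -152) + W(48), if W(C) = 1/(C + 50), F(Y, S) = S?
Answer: -14895/98 ≈ -151.99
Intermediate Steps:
W(C) = 1/(50 + C)
F(-2, -152) + W(48) = -152 + 1/(50 + 48) = -152 + 1/98 = -14895/98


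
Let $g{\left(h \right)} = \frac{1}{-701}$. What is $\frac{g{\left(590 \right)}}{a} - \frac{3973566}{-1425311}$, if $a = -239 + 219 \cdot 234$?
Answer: $\frac{142078454929051}{50963287562077} \approx 2.7879$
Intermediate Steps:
$a = 51007$ ($a = -239 + 51246 = 51007$)
$g{\left(h \right)} = - \frac{1}{701}$
$\frac{g{\left(590 \right)}}{a} - \frac{3973566}{-1425311} = - \frac{1}{701 \cdot 51007} - \frac{3973566}{-1425311} = \left(- \frac{1}{701}\right) \frac{1}{51007} - - \frac{3973566}{1425311} = - \frac{1}{35755907} + \frac{3973566}{1425311} = \frac{142078454929051}{50963287562077}$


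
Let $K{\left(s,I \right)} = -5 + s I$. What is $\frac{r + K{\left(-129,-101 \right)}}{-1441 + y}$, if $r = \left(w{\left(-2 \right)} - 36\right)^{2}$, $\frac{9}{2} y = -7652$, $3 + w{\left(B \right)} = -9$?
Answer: $- \frac{137952}{28273} \approx -4.8793$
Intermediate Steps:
$w{\left(B \right)} = -12$ ($w{\left(B \right)} = -3 - 9 = -12$)
$K{\left(s,I \right)} = -5 + I s$
$y = - \frac{15304}{9}$ ($y = \frac{2}{9} \left(-7652\right) = - \frac{15304}{9} \approx -1700.4$)
$r = 2304$ ($r = \left(-12 - 36\right)^{2} = \left(-48\right)^{2} = 2304$)
$\frac{r + K{\left(-129,-101 \right)}}{-1441 + y} = \frac{2304 - -13024}{-1441 - \frac{15304}{9}} = \frac{2304 + \left(-5 + 13029\right)}{- \frac{28273}{9}} = \left(2304 + 13024\right) \left(- \frac{9}{28273}\right) = 15328 \left(- \frac{9}{28273}\right) = - \frac{137952}{28273}$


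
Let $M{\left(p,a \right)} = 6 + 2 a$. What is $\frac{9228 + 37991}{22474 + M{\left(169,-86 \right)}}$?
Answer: $\frac{47219}{22308} \approx 2.1167$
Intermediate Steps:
$\frac{9228 + 37991}{22474 + M{\left(169,-86 \right)}} = \frac{9228 + 37991}{22474 + \left(6 + 2 \left(-86\right)\right)} = \frac{47219}{22474 + \left(6 - 172\right)} = \frac{47219}{22474 - 166} = \frac{47219}{22308}$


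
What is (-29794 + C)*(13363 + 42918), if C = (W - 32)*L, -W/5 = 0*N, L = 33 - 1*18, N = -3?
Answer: -1703850994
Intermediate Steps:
L = 15 (L = 33 - 18 = 15)
W = 0 (W = -0*(-3) = -5*0 = 0)
C = -480 (C = (0 - 32)*15 = -32*15 = -480)
(-29794 + C)*(13363 + 42918) = (-29794 - 480)*(13363 + 42918) = -30274*56281 = -1703850994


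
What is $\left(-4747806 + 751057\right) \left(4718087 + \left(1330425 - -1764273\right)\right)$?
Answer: $-31225740635965$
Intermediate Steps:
$\left(-4747806 + 751057\right) \left(4718087 + \left(1330425 - -1764273\right)\right) = - 3996749 \left(4718087 + \left(1330425 + 1764273\right)\right) = - 3996749 \left(4718087 + 3094698\right) = \left(-3996749\right) 7812785 = -31225740635965$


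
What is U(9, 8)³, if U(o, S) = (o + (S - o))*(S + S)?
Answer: 2097152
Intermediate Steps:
U(o, S) = 2*S² (U(o, S) = S*(2*S) = 2*S²)
U(9, 8)³ = (2*8²)³ = (2*64)³ = 128³ = 2097152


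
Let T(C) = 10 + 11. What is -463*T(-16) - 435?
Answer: -10158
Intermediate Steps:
T(C) = 21
-463*T(-16) - 435 = -463*21 - 435 = -9723 - 435 = -10158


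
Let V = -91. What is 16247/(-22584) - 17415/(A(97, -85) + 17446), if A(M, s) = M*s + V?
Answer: -54131053/20574024 ≈ -2.6310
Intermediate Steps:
A(M, s) = -91 + M*s (A(M, s) = M*s - 91 = -91 + M*s)
16247/(-22584) - 17415/(A(97, -85) + 17446) = 16247/(-22584) - 17415/((-91 + 97*(-85)) + 17446) = 16247*(-1/22584) - 17415/((-91 - 8245) + 17446) = -16247/22584 - 17415/(-8336 + 17446) = -16247/22584 - 17415/9110 = -16247/22584 - 17415*1/9110 = -16247/22584 - 3483/1822 = -54131053/20574024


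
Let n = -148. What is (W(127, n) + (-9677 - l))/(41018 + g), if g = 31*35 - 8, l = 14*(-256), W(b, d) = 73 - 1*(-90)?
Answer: -1186/8419 ≈ -0.14087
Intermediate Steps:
W(b, d) = 163 (W(b, d) = 73 + 90 = 163)
l = -3584
g = 1077 (g = 1085 - 8 = 1077)
(W(127, n) + (-9677 - l))/(41018 + g) = (163 + (-9677 - 1*(-3584)))/(41018 + 1077) = (163 + (-9677 + 3584))/42095 = (163 - 6093)*(1/42095) = -5930*1/42095 = -1186/8419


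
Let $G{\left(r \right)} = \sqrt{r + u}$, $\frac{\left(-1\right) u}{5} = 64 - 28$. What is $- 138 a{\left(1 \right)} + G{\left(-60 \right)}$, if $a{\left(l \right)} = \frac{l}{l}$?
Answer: $-138 + 4 i \sqrt{15} \approx -138.0 + 15.492 i$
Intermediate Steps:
$a{\left(l \right)} = 1$
$u = -180$ ($u = - 5 \left(64 - 28\right) = \left(-5\right) 36 = -180$)
$G{\left(r \right)} = \sqrt{-180 + r}$ ($G{\left(r \right)} = \sqrt{r - 180} = \sqrt{-180 + r}$)
$- 138 a{\left(1 \right)} + G{\left(-60 \right)} = \left(-138\right) 1 + \sqrt{-180 - 60} = -138 + \sqrt{-240} = -138 + 4 i \sqrt{15}$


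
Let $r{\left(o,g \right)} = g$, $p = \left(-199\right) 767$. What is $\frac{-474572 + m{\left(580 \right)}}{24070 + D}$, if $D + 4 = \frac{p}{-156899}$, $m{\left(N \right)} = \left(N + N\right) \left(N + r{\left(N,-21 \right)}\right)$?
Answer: $\frac{27279715332}{3776083967} \approx 7.2243$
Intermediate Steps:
$p = -152633$
$m{\left(N \right)} = 2 N \left(-21 + N\right)$ ($m{\left(N \right)} = \left(N + N\right) \left(N - 21\right) = 2 N \left(-21 + N\right)$)
$D = - \frac{474963}{156899}$ ($D = -4 - \frac{152633}{-156899} = -4 - - \frac{152633}{156899} = -4 + \frac{152633}{156899} = - \frac{474963}{156899} \approx -3.0272$)
$\frac{-474572 + m{\left(580 \right)}}{24070 + D} = \frac{-474572 + 2 \cdot 580 \left(-21 + 580\right)}{24070 - \frac{474963}{156899}} = \frac{-474572 + 2 \cdot 580 \cdot 559}{\frac{3776083967}{156899}} = \left(-474572 + 648440\right) \frac{156899}{3776083967} = 173868 \cdot \frac{156899}{3776083967} = \frac{27279715332}{3776083967}$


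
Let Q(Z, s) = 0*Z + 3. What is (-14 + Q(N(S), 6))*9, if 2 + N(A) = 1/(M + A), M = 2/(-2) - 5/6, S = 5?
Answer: -99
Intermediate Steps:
M = -11/6 (M = 2*(-1/2) - 5*1/6 = -1 - 5/6 = -11/6 ≈ -1.8333)
N(A) = -2 + 1/(-11/6 + A)
Q(Z, s) = 3 (Q(Z, s) = 0 + 3 = 3)
(-14 + Q(N(S), 6))*9 = (-14 + 3)*9 = -11*9 = -99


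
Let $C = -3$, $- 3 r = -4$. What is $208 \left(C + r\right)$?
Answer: $- \frac{1040}{3} \approx -346.67$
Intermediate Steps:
$r = \frac{4}{3}$ ($r = \left(- \frac{1}{3}\right) \left(-4\right) = \frac{4}{3} \approx 1.3333$)
$208 \left(C + r\right) = 208 \left(-3 + \frac{4}{3}\right) = 208 \left(- \frac{5}{3}\right) = - \frac{1040}{3}$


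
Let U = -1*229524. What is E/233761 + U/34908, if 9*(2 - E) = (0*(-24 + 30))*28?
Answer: -4471140829/680010749 ≈ -6.5751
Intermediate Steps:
U = -229524
E = 2 (E = 2 - 0*(-24 + 30)*28/9 = 2 - 0*6*28/9 = 2 - 0*28 = 2 - ⅑*0 = 2 + 0 = 2)
E/233761 + U/34908 = 2/233761 - 229524/34908 = 2*(1/233761) - 229524*1/34908 = 2/233761 - 19127/2909 = -4471140829/680010749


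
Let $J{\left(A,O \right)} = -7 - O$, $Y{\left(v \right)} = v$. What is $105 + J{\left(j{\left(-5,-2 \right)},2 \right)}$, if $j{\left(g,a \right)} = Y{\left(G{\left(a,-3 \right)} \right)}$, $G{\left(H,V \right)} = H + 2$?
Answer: $96$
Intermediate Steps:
$G{\left(H,V \right)} = 2 + H$
$j{\left(g,a \right)} = 2 + a$
$105 + J{\left(j{\left(-5,-2 \right)},2 \right)} = 105 - 9 = 96$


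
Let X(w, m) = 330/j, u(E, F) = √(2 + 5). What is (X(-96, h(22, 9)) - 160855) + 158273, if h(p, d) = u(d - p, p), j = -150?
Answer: -12921/5 ≈ -2584.2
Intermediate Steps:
u(E, F) = √7
h(p, d) = √7
X(w, m) = -11/5 (X(w, m) = 330/(-150) = 330*(-1/150) = -11/5)
(X(-96, h(22, 9)) - 160855) + 158273 = (-11/5 - 160855) + 158273 = -804286/5 + 158273 = -12921/5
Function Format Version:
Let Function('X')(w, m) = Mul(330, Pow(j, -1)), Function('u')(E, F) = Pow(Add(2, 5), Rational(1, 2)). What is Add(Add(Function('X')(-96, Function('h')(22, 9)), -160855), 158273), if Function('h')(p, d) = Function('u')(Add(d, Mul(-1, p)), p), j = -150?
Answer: Rational(-12921, 5) ≈ -2584.2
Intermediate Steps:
Function('u')(E, F) = Pow(7, Rational(1, 2))
Function('h')(p, d) = Pow(7, Rational(1, 2))
Function('X')(w, m) = Rational(-11, 5) (Function('X')(w, m) = Mul(330, Pow(-150, -1)) = Mul(330, Rational(-1, 150)) = Rational(-11, 5))
Add(Add(Function('X')(-96, Function('h')(22, 9)), -160855), 158273) = Add(Add(Rational(-11, 5), -160855), 158273) = Add(Rational(-804286, 5), 158273) = Rational(-12921, 5)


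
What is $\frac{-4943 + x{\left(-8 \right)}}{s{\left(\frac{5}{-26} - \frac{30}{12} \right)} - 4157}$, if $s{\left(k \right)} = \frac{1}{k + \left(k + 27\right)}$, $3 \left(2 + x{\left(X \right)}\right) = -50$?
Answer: $\frac{4182685}{3504312} \approx 1.1936$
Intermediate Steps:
$x{\left(X \right)} = - \frac{56}{3}$ ($x{\left(X \right)} = -2 + \frac{1}{3} \left(-50\right) = -2 - \frac{50}{3} = - \frac{56}{3}$)
$s{\left(k \right)} = \frac{1}{27 + 2 k}$ ($s{\left(k \right)} = \frac{1}{k + \left(27 + k\right)} = \frac{1}{27 + 2 k}$)
$\frac{-4943 + x{\left(-8 \right)}}{s{\left(\frac{5}{-26} - \frac{30}{12} \right)} - 4157} = \frac{-4943 - \frac{56}{3}}{\frac{1}{27 + 2 \left(\frac{5}{-26} - \frac{30}{12}\right)} - 4157} = - \frac{14885}{3 \left(\frac{1}{27 + 2 \left(5 \left(- \frac{1}{26}\right) - \frac{5}{2}\right)} - 4157\right)} = - \frac{14885}{3 \left(\frac{1}{27 + 2 \left(- \frac{5}{26} - \frac{5}{2}\right)} - 4157\right)} = - \frac{14885}{3 \left(\frac{1}{27 + 2 \left(- \frac{35}{13}\right)} - 4157\right)} = - \frac{14885}{3 \left(\frac{1}{27 - \frac{70}{13}} - 4157\right)} = - \frac{14885}{3 \left(\frac{1}{\frac{281}{13}} - 4157\right)} = - \frac{14885}{3 \left(\frac{13}{281} - 4157\right)} = - \frac{14885}{3 \left(- \frac{1168104}{281}\right)} = \left(- \frac{14885}{3}\right) \left(- \frac{281}{1168104}\right) = \frac{4182685}{3504312}$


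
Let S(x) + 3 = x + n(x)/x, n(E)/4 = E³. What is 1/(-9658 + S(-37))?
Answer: -1/4222 ≈ -0.00023685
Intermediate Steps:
n(E) = 4*E³
S(x) = -3 + x + 4*x² (S(x) = -3 + (x + (4*x³)/x) = -3 + (x + 4*x²) = -3 + x + 4*x²)
1/(-9658 + S(-37)) = 1/(-9658 + (-3 - 37 + 4*(-37)²)) = 1/(-9658 + (-3 - 37 + 4*1369)) = 1/(-9658 + (-3 - 37 + 5476)) = 1/(-9658 + 5436) = 1/(-4222) = -1/4222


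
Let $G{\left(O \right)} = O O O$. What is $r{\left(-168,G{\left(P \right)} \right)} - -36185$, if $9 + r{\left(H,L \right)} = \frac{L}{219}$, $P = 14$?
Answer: $\frac{7925288}{219} \approx 36189.0$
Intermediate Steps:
$G{\left(O \right)} = O^{3}$ ($G{\left(O \right)} = O^{2} O = O^{3}$)
$r{\left(H,L \right)} = -9 + \frac{L}{219}$
$r{\left(-168,G{\left(P \right)} \right)} - -36185 = \left(-9 + \frac{14^{3}}{219}\right) - -36185 = \left(-9 + \frac{1}{219} \cdot 2744\right) + 36185 = \left(-9 + \frac{2744}{219}\right) + 36185 = \frac{773}{219} + 36185 = \frac{7925288}{219}$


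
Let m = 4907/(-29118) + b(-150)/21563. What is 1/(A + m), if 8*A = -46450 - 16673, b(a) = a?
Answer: -2511485736/19817004973555 ≈ -0.00012673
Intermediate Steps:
A = -63123/8 (A = (-46450 - 16673)/8 = (⅛)*(-63123) = -63123/8 ≈ -7890.4)
m = -110177341/627871434 (m = 4907/(-29118) - 150/21563 = 4907*(-1/29118) - 150*1/21563 = -4907/29118 - 150/21563 = -110177341/627871434 ≈ -0.17548)
1/(A + m) = 1/(-63123/8 - 110177341/627871434) = 1/(-19817004973555/2511485736) = -2511485736/19817004973555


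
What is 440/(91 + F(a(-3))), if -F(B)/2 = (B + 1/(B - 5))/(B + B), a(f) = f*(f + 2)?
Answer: 2640/541 ≈ 4.8799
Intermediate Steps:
a(f) = f*(2 + f)
F(B) = -(B + 1/(-5 + B))/B (F(B) = -2*(B + 1/(B - 5))/(B + B) = -2*(B + 1/(-5 + B))/(2*B) = -2*(B + 1/(-5 + B))*1/(2*B) = -(B + 1/(-5 + B))/B)
440/(91 + F(a(-3))) = 440/(91 + (-1 - (-3*(2 - 3))**2 + 5*(-3*(2 - 3)))/(((-3*(2 - 3)))*(-5 - 3*(2 - 3)))) = 440/(91 + (-1 - (-3*(-1))**2 + 5*(-3*(-1)))/(((-3*(-1)))*(-5 - 3*(-1)))) = 440/(91 + (-1 - 1*3**2 + 5*3)/(3*(-5 + 3))) = 440/(91 + (1/3)*(-1 - 1*9 + 15)/(-2)) = 440/(91 + (1/3)*(-1/2)*(-1 - 9 + 15)) = 440/(91 + (1/3)*(-1/2)*5) = 440/(91 - 5/6) = 440/(541/6) = 440*(6/541) = 2640/541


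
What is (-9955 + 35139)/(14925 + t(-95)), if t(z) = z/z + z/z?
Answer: 25184/14927 ≈ 1.6871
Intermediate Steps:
t(z) = 2 (t(z) = 1 + 1 = 2)
(-9955 + 35139)/(14925 + t(-95)) = (-9955 + 35139)/(14925 + 2) = 25184/14927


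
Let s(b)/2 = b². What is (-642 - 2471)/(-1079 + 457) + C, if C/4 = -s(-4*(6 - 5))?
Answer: -76503/622 ≈ -123.00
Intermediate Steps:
s(b) = 2*b²
C = -128 (C = 4*(-2*(-4*(6 - 5))²) = 4*(-2*(-4*1)²) = 4*(-2*(-4)²) = 4*(-2*16) = 4*(-1*32) = 4*(-32) = -128)
(-642 - 2471)/(-1079 + 457) + C = (-642 - 2471)/(-1079 + 457) - 128 = -3113/(-622) - 128 = -3113*(-1/622) - 128 = 3113/622 - 128 = -76503/622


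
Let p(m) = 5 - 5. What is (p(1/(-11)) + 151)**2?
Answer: 22801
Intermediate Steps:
p(m) = 0
(p(1/(-11)) + 151)**2 = (0 + 151)**2 = 151**2 = 22801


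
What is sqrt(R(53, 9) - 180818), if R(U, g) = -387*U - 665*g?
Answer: I*sqrt(207314) ≈ 455.32*I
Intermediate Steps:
R(U, g) = -665*g - 387*U
sqrt(R(53, 9) - 180818) = sqrt((-665*9 - 387*53) - 180818) = sqrt((-5985 - 20511) - 180818) = sqrt(-26496 - 180818) = sqrt(-207314) = I*sqrt(207314)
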